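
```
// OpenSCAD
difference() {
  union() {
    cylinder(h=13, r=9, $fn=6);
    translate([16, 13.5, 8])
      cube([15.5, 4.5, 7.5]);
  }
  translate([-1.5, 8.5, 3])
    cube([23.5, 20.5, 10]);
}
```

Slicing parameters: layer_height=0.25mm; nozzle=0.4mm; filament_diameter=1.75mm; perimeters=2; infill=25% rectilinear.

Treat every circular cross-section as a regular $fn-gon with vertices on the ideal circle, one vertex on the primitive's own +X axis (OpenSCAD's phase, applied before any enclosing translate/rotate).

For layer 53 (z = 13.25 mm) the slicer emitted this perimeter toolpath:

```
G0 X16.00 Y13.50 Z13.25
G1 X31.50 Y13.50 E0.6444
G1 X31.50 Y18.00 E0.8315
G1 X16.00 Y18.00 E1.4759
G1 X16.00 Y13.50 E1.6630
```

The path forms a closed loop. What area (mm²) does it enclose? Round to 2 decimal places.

69.75 mm²

Apply the shoelace formula to the sequence of (X, Y) vertices; enclosed area = 69.75 mm².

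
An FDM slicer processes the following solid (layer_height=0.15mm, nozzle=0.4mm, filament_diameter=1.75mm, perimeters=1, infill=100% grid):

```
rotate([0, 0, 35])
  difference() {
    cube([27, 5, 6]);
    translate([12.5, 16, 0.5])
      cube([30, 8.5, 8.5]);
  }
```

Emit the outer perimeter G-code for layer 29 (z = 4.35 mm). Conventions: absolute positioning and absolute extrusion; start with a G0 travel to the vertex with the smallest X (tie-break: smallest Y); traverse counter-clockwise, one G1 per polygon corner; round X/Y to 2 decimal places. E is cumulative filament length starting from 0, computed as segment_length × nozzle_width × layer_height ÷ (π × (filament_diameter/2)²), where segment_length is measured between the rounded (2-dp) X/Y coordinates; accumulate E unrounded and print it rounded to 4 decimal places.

At z = 4.35 mm: the cube is present — its section is the full 27×5 rectangle; the 30×8.5 cube at (12.5, 16) contributes its full rectangle; After the difference (first − rest): starting from the 27×5 cube, the 30×8.5 cube at (12.5, 16) misses the remaining region (no effect) — 1 connected region; (whole slice rotated 35° about Z — lengths, areas and connectivity unchanged). The outline is a single polygon with 4 vertices. Extrusion per mm of travel: 0.4 × 0.15 / (π × 0.875²) = 0.024945. Accumulating E over each segment gives final E = 1.5966.

G0 X-2.87 Y4.10 Z4.35
G1 X0.00 Y0.00 E0.1248
G1 X22.12 Y15.49 E0.7985
G1 X19.25 Y19.58 E0.9231
G1 X-2.87 Y4.10 E1.5966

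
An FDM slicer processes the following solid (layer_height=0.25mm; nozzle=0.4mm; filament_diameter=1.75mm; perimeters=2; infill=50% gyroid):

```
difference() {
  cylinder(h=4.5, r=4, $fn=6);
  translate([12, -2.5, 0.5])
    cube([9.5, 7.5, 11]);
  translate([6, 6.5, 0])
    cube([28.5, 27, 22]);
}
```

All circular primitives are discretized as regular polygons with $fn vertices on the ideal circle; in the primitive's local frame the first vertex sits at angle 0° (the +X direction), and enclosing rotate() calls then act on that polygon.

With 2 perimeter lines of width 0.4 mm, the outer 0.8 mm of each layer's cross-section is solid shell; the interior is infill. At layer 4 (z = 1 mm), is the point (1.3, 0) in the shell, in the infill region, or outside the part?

infill

At z = 1 mm: the r=4 cylinder contributes a regular 6-gon of circumradius 4; the cube at (12, -2.5) (footprint 9.5×7.5) is included at this height; the 28.5×27 cube at (6, 6.5) contributes its full rectangle; After the difference (first − rest): starting from the r=4 cylinder, the 9.5×7.5 cube at (12, -2.5) misses the remaining region (no effect); the 28.5×27 cube at (6, 6.5) misses the remaining region (no effect) — 1 connected region. Overall, the cross-section is a single solid region. The nearest boundary edge runs (2.00, 3.46)→(4.00, 0.00); distance from the point to it = 2.34 mm. The point is inside the cross-section and 2.34 mm from the nearest boundary — more than the 0.8 mm shell width (2 × 0.4), so it's in the infill interior.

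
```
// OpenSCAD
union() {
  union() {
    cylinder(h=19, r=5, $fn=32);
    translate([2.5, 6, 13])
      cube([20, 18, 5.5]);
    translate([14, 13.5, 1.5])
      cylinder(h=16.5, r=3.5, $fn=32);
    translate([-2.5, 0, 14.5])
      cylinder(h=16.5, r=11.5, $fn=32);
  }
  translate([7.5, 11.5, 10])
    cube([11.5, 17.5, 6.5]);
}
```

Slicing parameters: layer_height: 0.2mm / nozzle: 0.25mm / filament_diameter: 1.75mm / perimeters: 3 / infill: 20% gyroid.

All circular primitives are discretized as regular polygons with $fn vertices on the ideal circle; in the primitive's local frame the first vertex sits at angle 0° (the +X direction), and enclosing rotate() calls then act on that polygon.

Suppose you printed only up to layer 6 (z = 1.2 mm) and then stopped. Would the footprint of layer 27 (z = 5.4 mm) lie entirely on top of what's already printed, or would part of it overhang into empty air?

Compare the two slices. At z = 1.2: the cylinder: section is a regular 32-gon, circumradius r=5 (area = (32/2)·5.000²·sin(360°/32) = 78.04 mm²); the cube at (2.5, 6) is not intersected at this z (z outside [13, 18.5]); the cylinder at (14, 13.5) is absent (z outside [1.5, 18]); the cylinder at (-2.5, 0) does not reach this height (z outside [14.5, 31]); Taking the union: only the r=5 cylinder is present, so the union is just that shape — area = 78.04 mm²; the cube at (7.5, 11.5) is absent (z outside [10, 16.5]); Combining (union): only the result so far is present, so the union is just that shape — area = 78.04 mm². At z = 5.4: the cylinder: section is a regular 32-gon, circumradius r=5 (area = (32/2)·5.000²·sin(360°/32) = 78.04 mm²); the cube at (2.5, 6) does not reach this height (z outside [13, 18.5]); the r=3.5 cylinder at (14, 13.5) contributes a regular 32-gon of circumradius 3.5 (area = (32/2)·3.500²·sin(360°/32) = 38.24 mm²); the cylinder at (-2.5, 0) does not reach this height (z outside [14.5, 31]); Taking the union: the 2 present regions are separate (no shared area or edge), so areas and boundary lengths simply add and each stays a separate island — area = 116.27 mm²; the cube at (7.5, 11.5) does not reach this height (z outside [10, 16.5]); Combining (union): only that combined region is present, so the union is just that shape — area = 116.27 mm². Checking containment: at z = 5.4 the cross-section extends beyond the z = 1.2 cross-section by about 38.24 mm².

part overhangs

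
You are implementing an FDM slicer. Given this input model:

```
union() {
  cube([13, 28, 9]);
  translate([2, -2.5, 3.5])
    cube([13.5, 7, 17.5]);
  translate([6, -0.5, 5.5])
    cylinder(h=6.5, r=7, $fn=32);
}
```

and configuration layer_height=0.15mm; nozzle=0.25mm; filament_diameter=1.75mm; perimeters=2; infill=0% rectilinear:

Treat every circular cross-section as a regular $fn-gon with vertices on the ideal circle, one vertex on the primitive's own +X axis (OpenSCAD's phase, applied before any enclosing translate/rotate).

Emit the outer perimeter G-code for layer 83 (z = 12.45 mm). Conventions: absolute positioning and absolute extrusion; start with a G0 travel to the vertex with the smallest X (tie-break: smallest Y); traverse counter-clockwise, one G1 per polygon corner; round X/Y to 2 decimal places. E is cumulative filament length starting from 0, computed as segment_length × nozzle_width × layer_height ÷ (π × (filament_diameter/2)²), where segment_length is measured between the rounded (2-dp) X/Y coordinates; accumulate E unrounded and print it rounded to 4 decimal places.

G0 X2.00 Y-2.50 Z12.45
G1 X15.50 Y-2.50 E0.2105
G1 X15.50 Y4.50 E0.3196
G1 X2.00 Y4.50 E0.5301
G1 X2.00 Y-2.50 E0.6392

At z = 12.45 mm: the cube does not reach this height (z outside [0, 9]); the 13.5×7 cube at (2, -2.5) contributes its full rectangle; the cylinder at (6, -0.5) does not reach this height (z outside [5.5, 12]); Taking the union: only the 13.5×7 cube at (2, -2.5) is present, so the union is just that shape — 1 connected region. The outline is a single polygon with 4 vertices. Extrusion per mm of travel: 0.25 × 0.15 / (π × 0.875²) = 0.015591. Accumulating E over each segment gives final E = 0.6392.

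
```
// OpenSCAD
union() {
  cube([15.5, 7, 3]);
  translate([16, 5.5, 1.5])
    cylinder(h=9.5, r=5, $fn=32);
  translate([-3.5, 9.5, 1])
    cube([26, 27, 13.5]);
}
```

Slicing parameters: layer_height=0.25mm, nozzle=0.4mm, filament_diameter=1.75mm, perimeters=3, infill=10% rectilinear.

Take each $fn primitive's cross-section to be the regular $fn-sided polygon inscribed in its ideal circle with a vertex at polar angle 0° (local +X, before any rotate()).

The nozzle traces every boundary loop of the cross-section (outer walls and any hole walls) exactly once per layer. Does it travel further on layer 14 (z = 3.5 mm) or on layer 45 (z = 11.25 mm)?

Layer 14 (z = 3.5): the cube is not intersected at this z (z outside [0, 3]); the cylinder at (16, 5.5): section is a regular 32-gon, circumradius r=5 (perimeter = 2·32·5.000·sin(180°/32) = 31.37 mm); the 26×27 cube at (-3.5, 9.5) contributes its full rectangle (perimeter 106.00 mm); Combining (union): the regions partially overlap (shared area 3.99 mm²), so the edge portions inside another operand are dropped and the merged outline is re-measured after clipping — boundary = 125.05 mm. So its perimeter = 125.05 mm. Layer 45 (z = 11.25): the cube does not reach this height (z outside [0, 3]); the cylinder at (16, 5.5) is absent (z outside [1.5, 11]); the cube at (-3.5, 9.5) is present — its section is the full 26×27 rectangle (perimeter 106.00 mm); Combining (union): only the 26×27 cube at (-3.5, 9.5) is present, so the union is just that shape — boundary = 106.00 mm. So its perimeter = 106.00 mm. Layer 14 is larger (125.05 vs 106.00 mm).

layer 14 (z = 3.5 mm)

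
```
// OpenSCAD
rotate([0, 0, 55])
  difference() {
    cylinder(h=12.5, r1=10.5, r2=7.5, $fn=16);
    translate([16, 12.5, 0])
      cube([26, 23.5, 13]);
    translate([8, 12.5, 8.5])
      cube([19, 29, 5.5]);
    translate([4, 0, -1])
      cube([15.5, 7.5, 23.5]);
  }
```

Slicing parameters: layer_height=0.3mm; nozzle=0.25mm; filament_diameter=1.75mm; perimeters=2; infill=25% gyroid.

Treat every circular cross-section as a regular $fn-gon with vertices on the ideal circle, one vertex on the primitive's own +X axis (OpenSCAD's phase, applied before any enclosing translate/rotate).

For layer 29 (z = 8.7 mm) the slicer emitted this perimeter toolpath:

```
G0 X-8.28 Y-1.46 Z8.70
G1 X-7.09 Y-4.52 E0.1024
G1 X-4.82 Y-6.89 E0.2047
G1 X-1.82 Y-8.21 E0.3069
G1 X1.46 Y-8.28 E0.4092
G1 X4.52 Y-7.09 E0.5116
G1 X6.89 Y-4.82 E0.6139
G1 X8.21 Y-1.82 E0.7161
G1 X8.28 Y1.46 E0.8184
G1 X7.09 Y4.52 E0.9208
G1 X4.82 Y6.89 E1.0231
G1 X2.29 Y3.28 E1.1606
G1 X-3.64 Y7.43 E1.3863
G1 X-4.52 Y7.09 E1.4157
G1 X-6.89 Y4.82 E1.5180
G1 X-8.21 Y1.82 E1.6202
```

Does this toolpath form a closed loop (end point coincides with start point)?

no

Start point (G0): (-8.28, -1.46). End point (last G1): the path does not return to the start — open.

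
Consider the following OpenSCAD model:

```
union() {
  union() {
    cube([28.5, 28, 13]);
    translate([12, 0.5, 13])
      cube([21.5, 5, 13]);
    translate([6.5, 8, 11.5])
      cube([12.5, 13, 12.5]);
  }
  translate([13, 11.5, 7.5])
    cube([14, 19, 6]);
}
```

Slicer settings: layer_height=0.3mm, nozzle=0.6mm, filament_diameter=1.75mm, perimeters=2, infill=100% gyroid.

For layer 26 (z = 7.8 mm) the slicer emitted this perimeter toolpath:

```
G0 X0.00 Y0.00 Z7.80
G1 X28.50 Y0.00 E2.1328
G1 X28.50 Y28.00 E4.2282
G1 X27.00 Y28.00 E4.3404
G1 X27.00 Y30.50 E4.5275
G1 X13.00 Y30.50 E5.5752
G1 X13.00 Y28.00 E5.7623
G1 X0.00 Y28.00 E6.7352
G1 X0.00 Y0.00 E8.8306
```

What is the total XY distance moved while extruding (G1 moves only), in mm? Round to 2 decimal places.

118.00 mm

Sum the Euclidean lengths of each G1 segment: total = 118.00 mm.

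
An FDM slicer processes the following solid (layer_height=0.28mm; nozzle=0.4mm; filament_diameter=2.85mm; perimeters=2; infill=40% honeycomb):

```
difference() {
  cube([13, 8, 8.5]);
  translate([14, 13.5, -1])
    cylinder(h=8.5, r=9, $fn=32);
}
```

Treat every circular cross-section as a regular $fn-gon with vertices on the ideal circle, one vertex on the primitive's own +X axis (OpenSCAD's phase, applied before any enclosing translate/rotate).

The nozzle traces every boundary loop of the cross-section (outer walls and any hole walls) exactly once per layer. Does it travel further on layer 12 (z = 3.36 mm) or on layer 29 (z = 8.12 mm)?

layer 29 (z = 8.12 mm)

Layer 12 (z = 3.36): the 13×8 cube contributes its full rectangle (perimeter 42.00 mm); the r=9 cylinder at (14, 13.5) contributes a regular 32-gon of circumradius 9 (perimeter = 2·32·9.000·sin(180°/32) = 56.46 mm); Subtracting the remaining from the first: starting from the 13×8 cube, the r=9 cylinder at (14, 13.5) partially overlaps it — only the 13.71 mm² overlap (of its 252.84 mm²) is removed, clipping the outline — boundary = 39.70 mm. So its perimeter = 39.70 mm. Layer 29 (z = 8.12): the cube (footprint 13×8) is included at this height (perimeter 42.00 mm); the cylinder at (14, 13.5) does not reach this height (z outside [-1, 7.5]); Subtracting the remaining from the first: none of the subtracted shapes is present at this height, so the 13×8 cube is unchanged — boundary = 42.00 mm. So its perimeter = 42.00 mm. Layer 29 is larger (42.00 vs 39.70 mm).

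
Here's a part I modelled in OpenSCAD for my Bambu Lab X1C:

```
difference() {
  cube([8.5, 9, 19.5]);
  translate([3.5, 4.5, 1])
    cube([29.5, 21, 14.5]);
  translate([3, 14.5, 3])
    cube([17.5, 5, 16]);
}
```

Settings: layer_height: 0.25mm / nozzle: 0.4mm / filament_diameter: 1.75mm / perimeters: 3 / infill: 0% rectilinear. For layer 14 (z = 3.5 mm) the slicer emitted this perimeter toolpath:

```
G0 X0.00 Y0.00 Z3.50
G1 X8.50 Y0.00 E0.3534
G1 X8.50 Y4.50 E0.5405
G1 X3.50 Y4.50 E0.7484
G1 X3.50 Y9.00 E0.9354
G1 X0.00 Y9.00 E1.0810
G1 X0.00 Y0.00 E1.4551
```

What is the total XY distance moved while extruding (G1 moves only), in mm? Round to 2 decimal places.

Sum the Euclidean lengths of each G1 segment: total = 35.00 mm.

35.00 mm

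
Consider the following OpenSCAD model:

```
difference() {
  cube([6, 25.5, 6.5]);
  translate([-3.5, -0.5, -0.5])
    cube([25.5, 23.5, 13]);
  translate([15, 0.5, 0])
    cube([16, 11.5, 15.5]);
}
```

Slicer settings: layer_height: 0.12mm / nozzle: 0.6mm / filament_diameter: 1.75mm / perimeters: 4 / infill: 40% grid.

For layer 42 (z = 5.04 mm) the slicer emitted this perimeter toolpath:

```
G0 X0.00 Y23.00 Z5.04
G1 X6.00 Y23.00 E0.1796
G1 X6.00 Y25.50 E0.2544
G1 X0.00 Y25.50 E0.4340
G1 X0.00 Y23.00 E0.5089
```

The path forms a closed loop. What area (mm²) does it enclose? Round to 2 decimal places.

15.00 mm²

Apply the shoelace formula to the sequence of (X, Y) vertices; enclosed area = 15.00 mm².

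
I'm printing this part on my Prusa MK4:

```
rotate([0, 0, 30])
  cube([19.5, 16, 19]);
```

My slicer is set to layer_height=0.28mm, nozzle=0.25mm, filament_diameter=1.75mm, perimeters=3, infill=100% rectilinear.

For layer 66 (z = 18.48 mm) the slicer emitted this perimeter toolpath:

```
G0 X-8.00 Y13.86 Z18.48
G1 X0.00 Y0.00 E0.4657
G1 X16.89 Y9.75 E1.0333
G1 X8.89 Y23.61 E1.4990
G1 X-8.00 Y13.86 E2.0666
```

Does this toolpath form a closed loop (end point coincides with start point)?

Start point (G0): (-8.00, 13.86). End point (last G1): the path returns to the start — closed.

yes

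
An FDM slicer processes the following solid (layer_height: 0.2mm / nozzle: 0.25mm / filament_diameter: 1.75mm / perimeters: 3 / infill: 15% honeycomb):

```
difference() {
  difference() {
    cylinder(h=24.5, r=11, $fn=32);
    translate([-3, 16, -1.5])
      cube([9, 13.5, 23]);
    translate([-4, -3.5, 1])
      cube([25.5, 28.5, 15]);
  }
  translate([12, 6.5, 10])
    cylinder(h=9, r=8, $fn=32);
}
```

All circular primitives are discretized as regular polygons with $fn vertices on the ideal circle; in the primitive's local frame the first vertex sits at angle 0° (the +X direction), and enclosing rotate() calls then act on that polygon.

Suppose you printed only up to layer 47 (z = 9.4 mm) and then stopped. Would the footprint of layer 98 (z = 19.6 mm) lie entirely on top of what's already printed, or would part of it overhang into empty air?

part overhangs

Compare the two slices. At z = 9.4: the cylinder: section is a regular 32-gon, circumradius r=11 (area = (32/2)·11.000²·sin(360°/32) = 377.69 mm²); the cube at (-3, 16) is present — its section is the full 9×13.5 rectangle (area 121.50 mm²); the cube at (-4, -3.5) is present — its section is the full 25.5×28.5 rectangle (area 726.75 mm²); Taking the first minus the rest: starting from the r=11 cylinder (377.69 mm²), the 9×13.5 cube at (-3, 16) misses the remaining region (no effect); the 25.5×28.5 cube at (-4, -3.5) partially overlaps it — only the 188.99 mm² overlap (of its 726.75 mm²) is removed, clipping the outline — area = 188.70 mm²; the cylinder at (12, 6.5) does not reach this height (z outside [10, 19]); Subtracting the remaining from the first: none of the subtracted shapes is present at this height, so the result so far is unchanged — area = 188.70 mm². At z = 19.6: the cylinder: section is a regular 32-gon, circumradius r=11 (area = (32/2)·11.000²·sin(360°/32) = 377.69 mm²); the 9×13.5 cube at (-3, 16) contributes its full rectangle (area 121.50 mm²); the cube at (-4, -3.5) is absent (z outside [1, 16]); Taking the first minus the rest: starting from the r=11 cylinder (377.69 mm²), the 9×13.5 cube at (-3, 16) misses the remaining region (no effect) — area = 377.69 mm²; the cylinder at (12, 6.5) is absent (z outside [10, 19]); Subtracting the remaining from the first: none of the subtracted shapes is present at this height, so that combined region is unchanged — area = 377.69 mm². Checking containment: at z = 19.6 the cross-section extends beyond the z = 9.4 cross-section by about 188.99 mm².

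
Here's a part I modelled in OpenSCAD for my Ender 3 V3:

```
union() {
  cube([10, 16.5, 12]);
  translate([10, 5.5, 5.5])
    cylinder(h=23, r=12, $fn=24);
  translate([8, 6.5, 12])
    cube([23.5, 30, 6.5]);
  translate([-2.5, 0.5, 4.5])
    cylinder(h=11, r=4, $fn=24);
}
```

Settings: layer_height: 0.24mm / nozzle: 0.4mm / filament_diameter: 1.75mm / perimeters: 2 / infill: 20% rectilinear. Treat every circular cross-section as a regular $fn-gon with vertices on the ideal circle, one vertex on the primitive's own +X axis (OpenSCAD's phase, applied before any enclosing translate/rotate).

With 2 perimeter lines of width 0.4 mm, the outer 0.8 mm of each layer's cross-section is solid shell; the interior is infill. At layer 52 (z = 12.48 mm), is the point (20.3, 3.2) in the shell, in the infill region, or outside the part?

At z = 12.48 mm: the cube does not reach this height (z outside [0, 12]); the r=12 cylinder at (10, 5.5) contributes a regular 24-gon of circumradius 12; the 23.5×30 cube at (8, 6.5) contributes its full rectangle; the cylinder at (-2.5, 0.5): section is a regular 24-gon, circumradius r=4; Merging all regions: the regions partially overlap (shared area 133.30 mm²), so overlapping operands fuse into one piece — 1 connected region. Overall, the cross-section is a single solid region. The nearest boundary edge runs (22.00, 5.50)→(21.59, 2.39); distance from the point to it = 1.39 mm. The point is inside the cross-section and 1.39 mm from the nearest boundary — more than the 0.8 mm shell width (2 × 0.4), so it's in the infill interior.

infill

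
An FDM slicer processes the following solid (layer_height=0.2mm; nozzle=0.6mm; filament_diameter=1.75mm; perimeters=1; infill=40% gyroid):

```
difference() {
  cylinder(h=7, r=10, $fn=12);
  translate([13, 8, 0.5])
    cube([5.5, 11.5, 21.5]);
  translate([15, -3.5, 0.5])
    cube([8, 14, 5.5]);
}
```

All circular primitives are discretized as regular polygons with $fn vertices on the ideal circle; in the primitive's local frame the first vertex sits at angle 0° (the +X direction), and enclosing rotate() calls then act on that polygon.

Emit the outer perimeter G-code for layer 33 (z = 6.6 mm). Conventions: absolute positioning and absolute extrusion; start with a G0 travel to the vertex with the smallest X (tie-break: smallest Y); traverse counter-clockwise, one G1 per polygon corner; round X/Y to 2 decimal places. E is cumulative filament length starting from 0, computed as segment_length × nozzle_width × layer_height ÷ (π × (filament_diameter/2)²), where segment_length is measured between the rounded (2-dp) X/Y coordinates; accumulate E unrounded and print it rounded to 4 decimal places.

At z = 6.6 mm: the cylinder: section is a regular 12-gon, circumradius r=10; the cube at (13, 8) (footprint 5.5×11.5) is included at this height; the cube at (15, -3.5) is not intersected at this z (z outside [0.5, 6]); Taking the first minus the rest: starting from the r=10 cylinder, the 5.5×11.5 cube at (13, 8) misses the remaining region (no effect) — 1 connected region. The outline is a single polygon with 12 vertices. Extrusion per mm of travel: 0.6 × 0.2 / (π × 0.875²) = 0.049890. Accumulating E over each segment gives final E = 3.0990.

G0 X-10.00 Y0.00 Z6.60
G1 X-8.66 Y-5.00 E0.2583
G1 X-5.00 Y-8.66 E0.5165
G1 X0.00 Y-10.00 E0.7747
G1 X5.00 Y-8.66 E1.0330
G1 X8.66 Y-5.00 E1.2912
G1 X10.00 Y0.00 E1.5495
G1 X8.66 Y5.00 E1.8077
G1 X5.00 Y8.66 E2.0660
G1 X0.00 Y10.00 E2.3242
G1 X-5.00 Y8.66 E2.5825
G1 X-8.66 Y5.00 E2.8407
G1 X-10.00 Y0.00 E3.0990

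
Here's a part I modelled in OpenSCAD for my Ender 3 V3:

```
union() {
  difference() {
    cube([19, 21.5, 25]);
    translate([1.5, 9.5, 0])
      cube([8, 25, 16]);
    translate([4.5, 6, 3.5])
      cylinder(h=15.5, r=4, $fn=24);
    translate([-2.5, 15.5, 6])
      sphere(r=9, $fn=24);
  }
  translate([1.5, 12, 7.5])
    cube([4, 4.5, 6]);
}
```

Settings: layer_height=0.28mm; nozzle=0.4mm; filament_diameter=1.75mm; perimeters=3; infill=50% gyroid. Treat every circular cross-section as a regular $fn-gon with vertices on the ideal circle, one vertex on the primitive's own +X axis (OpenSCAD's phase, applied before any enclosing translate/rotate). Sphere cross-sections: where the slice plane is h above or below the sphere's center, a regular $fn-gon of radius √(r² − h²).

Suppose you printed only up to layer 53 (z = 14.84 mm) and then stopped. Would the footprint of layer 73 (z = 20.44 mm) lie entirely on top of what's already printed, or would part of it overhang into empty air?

part overhangs

Compare the two slices. At z = 14.84: the cube (footprint 19×21.5) is included at this height (area 408.50 mm²); the cube at (1.5, 9.5) (footprint 8×25) is included at this height (area 200.00 mm²); the cylinder at (4.5, 6): section is a regular 24-gon, circumradius r=4 (area = (24/2)·4.000²·sin(360°/24) = 49.69 mm²); the r=9 sphere at (-2.5, 15.5) contributes a regular 24-gon of circumradius √(9²−8.84²) = 1.689 (area = (24/2)·1.689²·sin(360°/24) = 8.87 mm²); Taking the first minus the rest: starting from the 19×21.5 cube (408.50 mm²), the 8×25 cube at (1.5, 9.5) partially overlaps it — only the 96.00 mm² overlap (of its 200.00 mm²) is removed, clipping the outline; the r=4 cylinder at (4.5, 6) partially overlaps it — only the 48.48 mm² overlap (of its 49.69 mm²) is removed, clipping the outline; the r=9 sphere at (-2.5, 15.5) misses the remaining region (no effect) — area = 264.02 mm²; the cube at (1.5, 12) does not reach this height (z outside [7.5, 13.5]); Taking the union: only that combined region is present, so the union is just that shape — area = 264.02 mm². At z = 20.44: the 19×21.5 cube contributes its full rectangle (area 408.50 mm²); the cube at (1.5, 9.5) does not reach this height (z outside [0, 16]); the cylinder at (4.5, 6) is not intersected at this z (z outside [3.5, 19]); the sphere at (-2.5, 15.5) does not reach this height (|z−center|=14.440 > r=9); Subtracting the remaining from the first: none of the subtracted shapes is present at this height, so the 19×21.5 cube is unchanged — area = 408.50 mm²; the cube at (1.5, 12) is not intersected at this z (z outside [7.5, 13.5]); Merging all regions: only that combined region is present, so the union is just that shape — area = 408.50 mm². Checking containment: at z = 20.44 the cross-section extends beyond the z = 14.84 cross-section by about 144.48 mm².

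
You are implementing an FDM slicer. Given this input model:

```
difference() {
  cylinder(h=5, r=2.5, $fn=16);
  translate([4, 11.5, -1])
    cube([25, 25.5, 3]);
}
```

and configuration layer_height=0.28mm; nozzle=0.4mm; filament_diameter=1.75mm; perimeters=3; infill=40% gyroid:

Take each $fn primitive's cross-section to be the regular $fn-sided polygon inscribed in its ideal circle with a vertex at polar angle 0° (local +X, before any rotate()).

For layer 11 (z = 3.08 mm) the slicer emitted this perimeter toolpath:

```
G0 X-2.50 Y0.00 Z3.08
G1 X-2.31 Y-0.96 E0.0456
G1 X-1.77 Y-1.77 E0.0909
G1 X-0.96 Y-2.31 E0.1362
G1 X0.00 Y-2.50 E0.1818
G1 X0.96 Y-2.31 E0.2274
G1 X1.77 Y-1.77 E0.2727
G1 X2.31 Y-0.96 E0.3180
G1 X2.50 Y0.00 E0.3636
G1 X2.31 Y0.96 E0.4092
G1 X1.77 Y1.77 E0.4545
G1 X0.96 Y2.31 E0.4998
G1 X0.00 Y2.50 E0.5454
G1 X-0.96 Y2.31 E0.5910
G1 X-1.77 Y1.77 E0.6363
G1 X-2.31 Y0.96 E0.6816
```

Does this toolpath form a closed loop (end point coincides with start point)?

no

Start point (G0): (-2.50, 0.00). End point (last G1): the path does not return to the start — open.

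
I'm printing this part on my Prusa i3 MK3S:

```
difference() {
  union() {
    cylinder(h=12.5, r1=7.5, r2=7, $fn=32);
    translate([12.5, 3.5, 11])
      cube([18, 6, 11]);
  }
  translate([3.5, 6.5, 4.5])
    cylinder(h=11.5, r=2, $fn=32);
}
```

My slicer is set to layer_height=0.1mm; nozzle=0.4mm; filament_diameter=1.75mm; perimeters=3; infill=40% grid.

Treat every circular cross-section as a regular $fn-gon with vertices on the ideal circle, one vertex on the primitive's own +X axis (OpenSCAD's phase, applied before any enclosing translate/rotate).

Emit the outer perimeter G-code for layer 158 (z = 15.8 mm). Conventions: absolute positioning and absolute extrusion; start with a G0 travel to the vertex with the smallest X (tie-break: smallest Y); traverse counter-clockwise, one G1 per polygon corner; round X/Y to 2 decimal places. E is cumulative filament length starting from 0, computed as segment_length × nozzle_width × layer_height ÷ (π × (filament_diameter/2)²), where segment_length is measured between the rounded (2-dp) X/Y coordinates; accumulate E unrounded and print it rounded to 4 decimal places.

G0 X12.50 Y3.50 Z15.80
G1 X30.50 Y3.50 E0.2993
G1 X30.50 Y9.50 E0.3991
G1 X12.50 Y9.50 E0.6985
G1 X12.50 Y3.50 E0.7982

At z = 15.8 mm: the cone does not reach this height (z outside [0, 12.5]); the 18×6 cube at (12.5, 3.5) contributes its full rectangle; Taking the union: only the 18×6 cube at (12.5, 3.5) is present, so the union is just that shape — 1 connected region; the r=2 cylinder at (3.5, 6.5) contributes a regular 32-gon of circumradius 2; Subtracting the remaining from the first: starting from the result so far, the r=2 cylinder at (3.5, 6.5) misses the remaining region (no effect) — 1 connected region. The outline is a single polygon with 4 vertices. Extrusion per mm of travel: 0.4 × 0.1 / (π × 0.875²) = 0.016630. Accumulating E over each segment gives final E = 0.7982.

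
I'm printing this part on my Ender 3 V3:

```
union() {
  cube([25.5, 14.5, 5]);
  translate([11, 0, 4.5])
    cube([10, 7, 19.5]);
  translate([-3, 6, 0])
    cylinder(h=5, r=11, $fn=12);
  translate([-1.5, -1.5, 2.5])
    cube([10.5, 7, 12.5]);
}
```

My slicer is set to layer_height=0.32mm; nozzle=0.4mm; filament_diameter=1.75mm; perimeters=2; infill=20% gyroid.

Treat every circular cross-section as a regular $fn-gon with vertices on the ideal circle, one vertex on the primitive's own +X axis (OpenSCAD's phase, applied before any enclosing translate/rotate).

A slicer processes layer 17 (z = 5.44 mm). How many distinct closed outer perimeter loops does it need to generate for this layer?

2

At z = 5.44 mm: the cube does not reach this height (z outside [0, 5]); the 10×7 cube at (11, 0) contributes its full rectangle; the cylinder at (-3, 6) is absent (z outside [0, 5]); the 10.5×7 cube at (-1.5, -1.5) contributes its full rectangle; Taking the union: the 2 present regions are separate (no shared area or edge), so areas and boundary lengths simply add and each stays a separate island — 2 connected regions. The result has 2 disconnected regions.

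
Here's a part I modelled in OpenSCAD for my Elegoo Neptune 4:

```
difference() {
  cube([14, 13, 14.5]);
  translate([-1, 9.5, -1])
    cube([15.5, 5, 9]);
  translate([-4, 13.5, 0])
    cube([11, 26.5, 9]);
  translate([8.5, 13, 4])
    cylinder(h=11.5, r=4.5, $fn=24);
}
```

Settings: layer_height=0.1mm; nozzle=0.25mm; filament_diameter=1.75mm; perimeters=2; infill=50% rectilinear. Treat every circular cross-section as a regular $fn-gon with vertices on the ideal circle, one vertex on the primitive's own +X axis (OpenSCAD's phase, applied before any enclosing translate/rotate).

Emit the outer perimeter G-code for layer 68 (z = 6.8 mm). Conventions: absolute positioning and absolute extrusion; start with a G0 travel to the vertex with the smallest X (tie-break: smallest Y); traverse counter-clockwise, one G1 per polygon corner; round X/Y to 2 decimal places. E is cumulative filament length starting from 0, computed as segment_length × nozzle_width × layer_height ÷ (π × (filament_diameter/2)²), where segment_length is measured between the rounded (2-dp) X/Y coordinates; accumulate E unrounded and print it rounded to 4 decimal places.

At z = 6.8 mm: the 14×13 cube contributes its full rectangle; the 15.5×5 cube at (-1, 9.5) contributes its full rectangle; the cube at (-4, 13.5) is present — its section is the full 11×26.5 rectangle; the cylinder at (8.5, 13): section is a regular 24-gon, circumradius r=4.5; Taking the first minus the rest: starting from the 14×13 cube, the 15.5×5 cube at (-1, 9.5) partially overlaps it — only the 49.00 mm² overlap (of its 77.50 mm²) is removed, clipping the outline; the 11×26.5 cube at (-4, 13.5) misses the remaining region (no effect); the r=4.5 cylinder at (8.5, 13) partially overlaps it — only the 3.71 mm² overlap (of its 62.89 mm²) is removed, clipping the outline — 1 connected region. The outline is a single polygon with 11 vertices. Extrusion per mm of travel: 0.25 × 0.1 / (π × 0.875²) = 0.010394. Accumulating E over each segment gives final E = 0.4934.

G0 X0.00 Y0.00 Z6.80
G1 X14.00 Y0.00 E0.1455
G1 X14.00 Y9.50 E0.2443
G1 X11.27 Y9.50 E0.2726
G1 X10.75 Y9.10 E0.2794
G1 X9.66 Y8.65 E0.2917
G1 X8.50 Y8.50 E0.3039
G1 X7.34 Y8.65 E0.3160
G1 X6.25 Y9.10 E0.3283
G1 X5.73 Y9.50 E0.3351
G1 X0.00 Y9.50 E0.3947
G1 X0.00 Y0.00 E0.4934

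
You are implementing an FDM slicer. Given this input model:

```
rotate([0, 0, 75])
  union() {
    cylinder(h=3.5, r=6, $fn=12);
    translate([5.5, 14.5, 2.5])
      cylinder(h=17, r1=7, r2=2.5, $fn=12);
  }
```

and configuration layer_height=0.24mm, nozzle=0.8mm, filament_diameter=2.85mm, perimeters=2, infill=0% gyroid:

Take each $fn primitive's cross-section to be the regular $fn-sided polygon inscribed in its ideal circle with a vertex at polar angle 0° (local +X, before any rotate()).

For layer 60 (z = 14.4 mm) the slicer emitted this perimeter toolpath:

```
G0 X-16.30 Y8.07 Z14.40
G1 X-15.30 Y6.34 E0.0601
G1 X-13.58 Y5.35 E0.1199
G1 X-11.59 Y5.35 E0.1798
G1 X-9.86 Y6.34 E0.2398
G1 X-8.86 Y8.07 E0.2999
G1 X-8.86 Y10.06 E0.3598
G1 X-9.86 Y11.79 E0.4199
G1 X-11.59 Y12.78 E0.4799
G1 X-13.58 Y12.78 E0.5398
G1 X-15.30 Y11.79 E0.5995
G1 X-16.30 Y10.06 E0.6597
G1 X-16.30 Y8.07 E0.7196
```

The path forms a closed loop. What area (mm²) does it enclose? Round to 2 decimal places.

44.44 mm²

Apply the shoelace formula to the sequence of (X, Y) vertices; enclosed area = 44.44 mm².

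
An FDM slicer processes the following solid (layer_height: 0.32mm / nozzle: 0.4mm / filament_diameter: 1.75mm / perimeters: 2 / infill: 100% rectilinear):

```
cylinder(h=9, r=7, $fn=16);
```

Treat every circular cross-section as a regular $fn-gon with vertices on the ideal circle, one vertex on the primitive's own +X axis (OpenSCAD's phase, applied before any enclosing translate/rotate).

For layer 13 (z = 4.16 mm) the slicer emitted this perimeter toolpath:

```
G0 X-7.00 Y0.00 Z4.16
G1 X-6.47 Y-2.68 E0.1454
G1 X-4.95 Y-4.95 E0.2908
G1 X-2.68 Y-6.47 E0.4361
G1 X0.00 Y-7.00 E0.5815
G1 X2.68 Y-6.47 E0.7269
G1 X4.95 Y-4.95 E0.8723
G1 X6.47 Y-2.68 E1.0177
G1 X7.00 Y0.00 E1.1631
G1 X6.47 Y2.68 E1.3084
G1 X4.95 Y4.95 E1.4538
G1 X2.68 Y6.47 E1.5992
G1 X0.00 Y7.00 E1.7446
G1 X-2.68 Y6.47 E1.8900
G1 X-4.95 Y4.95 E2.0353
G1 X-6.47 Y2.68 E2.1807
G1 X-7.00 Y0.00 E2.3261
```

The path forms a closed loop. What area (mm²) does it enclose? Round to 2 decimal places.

150.08 mm²

Apply the shoelace formula to the sequence of (X, Y) vertices; enclosed area = 150.08 mm².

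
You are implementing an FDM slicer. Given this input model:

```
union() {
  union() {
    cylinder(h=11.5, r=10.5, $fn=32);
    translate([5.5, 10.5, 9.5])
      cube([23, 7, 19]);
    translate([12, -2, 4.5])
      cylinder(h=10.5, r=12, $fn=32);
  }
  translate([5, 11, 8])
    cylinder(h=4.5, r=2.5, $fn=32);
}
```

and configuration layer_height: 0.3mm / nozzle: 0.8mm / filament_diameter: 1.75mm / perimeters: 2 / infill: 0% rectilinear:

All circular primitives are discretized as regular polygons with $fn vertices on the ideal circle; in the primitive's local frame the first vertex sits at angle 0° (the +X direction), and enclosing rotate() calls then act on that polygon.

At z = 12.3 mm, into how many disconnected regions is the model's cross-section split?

2

At z = 12.3 mm: the cylinder does not reach this height (z outside [0, 11.5]); the cube at (5.5, 10.5) is present — its section is the full 23×7 rectangle; the r=12 cylinder at (12, -2) contributes a regular 32-gon of circumradius 12; Taking the union: the 2 present regions are separate (no shared area or edge), so areas and boundary lengths simply add and each stays a separate island — 2 connected regions; the r=2.5 cylinder at (5, 11) gives a regular 32-gon of circumradius 2.5 (constant along its height); Combining (union): the regions partially overlap (shared area 4.63 mm²), so overlapping operands fuse into one piece — 2 connected regions. The result has 2 disconnected regions.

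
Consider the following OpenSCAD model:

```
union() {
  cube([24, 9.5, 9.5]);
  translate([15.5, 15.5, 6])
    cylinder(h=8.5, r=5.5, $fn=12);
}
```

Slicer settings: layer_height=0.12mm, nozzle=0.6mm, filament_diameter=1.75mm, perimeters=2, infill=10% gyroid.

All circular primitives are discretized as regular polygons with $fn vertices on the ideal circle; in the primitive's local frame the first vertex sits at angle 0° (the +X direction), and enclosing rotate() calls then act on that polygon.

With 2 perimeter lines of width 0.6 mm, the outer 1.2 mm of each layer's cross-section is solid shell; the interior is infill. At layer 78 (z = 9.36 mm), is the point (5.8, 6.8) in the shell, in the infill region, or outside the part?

At z = 9.36 mm: the cube (footprint 24×9.5) is included at this height; the r=5.5 cylinder at (15.5, 15.5) gives a regular 12-gon of circumradius 5.5 (constant along its height); Combining (union): the 2 present regions are separate (no shared area or edge), so areas and boundary lengths simply add and each stays a separate island — 2 connected regions. Overall, the cross-section has 2 separate islands. The nearest boundary edge runs (0.00, 9.50)→(24.00, 9.50); distance from the point to it = 2.70 mm. (Shell/infill is judged within the island containing the point — the largest one.) The point is inside the cross-section and 2.70 mm from the nearest boundary — more than the 1.2 mm shell width (2 × 0.6), so it's in the infill interior.

infill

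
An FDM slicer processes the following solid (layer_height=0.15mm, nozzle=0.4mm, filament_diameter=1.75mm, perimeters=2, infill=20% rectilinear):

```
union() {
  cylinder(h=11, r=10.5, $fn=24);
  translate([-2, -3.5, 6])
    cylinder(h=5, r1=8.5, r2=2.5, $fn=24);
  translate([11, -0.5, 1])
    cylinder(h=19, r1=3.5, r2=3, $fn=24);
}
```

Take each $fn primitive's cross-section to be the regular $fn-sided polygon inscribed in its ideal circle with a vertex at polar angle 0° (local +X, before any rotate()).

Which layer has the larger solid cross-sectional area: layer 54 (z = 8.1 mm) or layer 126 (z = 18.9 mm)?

layer 54 (z = 8.1 mm)

Layer 54 (z = 8.1): the r=10.5 cylinder gives a regular 24-gon of circumradius 10.5 (constant along its height) (area = (24/2)·10.500²·sin(360°/24) = 342.42 mm²); the cone at (-2, -3.5) (r1=8.5→r2=2.5) has section circumradius 5.980 here — a regular 24-gon (area = (24/2)·5.980²·sin(360°/24) = 111.07 mm²); the cone at (11, -0.5) contributes a regular 24-gon of circumradius 3.313 (interpolated between r1=3.5 and r2=3 at t=0.374) (area = (24/2)·3.313²·sin(360°/24) = 34.09 mm²); Merging all regions: the regions partially overlap — summed areas 487.58 mm² minus the doubly-counted overlap 123.33 mm² gives 364.25 mm² — area = 364.25 mm². So its area = 364.25 mm². Layer 126 (z = 18.9): the cylinder is not intersected at this z (z outside [0, 11]); the cone at (-2, -3.5) is absent (z outside [6, 11]); the cone at (11, -0.5) contributes a regular 24-gon of circumradius 3.029 (interpolated between r1=3.5 and r2=3 at t=0.942) (area = (24/2)·3.029²·sin(360°/24) = 28.49 mm²); Combining (union): only the cone at (11, -0.5) is present, so the union is just that shape — area = 28.49 mm². So its area = 28.49 mm². Layer 54 is larger (364.25 vs 28.49 mm²).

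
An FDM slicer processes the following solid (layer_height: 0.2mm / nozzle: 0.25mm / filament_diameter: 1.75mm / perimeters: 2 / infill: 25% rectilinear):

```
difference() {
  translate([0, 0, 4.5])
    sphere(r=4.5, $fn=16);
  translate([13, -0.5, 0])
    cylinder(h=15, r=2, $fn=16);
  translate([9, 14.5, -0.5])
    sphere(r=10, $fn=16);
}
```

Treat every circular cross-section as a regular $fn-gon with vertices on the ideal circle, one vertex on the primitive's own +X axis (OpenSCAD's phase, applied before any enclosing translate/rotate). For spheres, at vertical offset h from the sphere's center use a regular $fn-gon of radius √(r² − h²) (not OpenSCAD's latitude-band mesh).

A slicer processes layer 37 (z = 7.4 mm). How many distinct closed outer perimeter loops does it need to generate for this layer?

At z = 7.4 mm: the r=4.5 sphere contributes a regular 16-gon of circumradius √(4.5²−2.9²) = 3.441; the r=2 cylinder at (13, -0.5) gives a regular 16-gon of circumradius 2 (constant along its height); the r=10 sphere at (9, 14.5) contributes a regular 16-gon of circumradius √(10²−7.9²) = 6.131; After the difference (first − rest): starting from the r=4.5 sphere, the r=2 cylinder at (13, -0.5) misses the remaining region (no effect); the r=10 sphere at (9, 14.5) misses the remaining region (no effect) — 1 connected region. The result has 1 disconnected region.

1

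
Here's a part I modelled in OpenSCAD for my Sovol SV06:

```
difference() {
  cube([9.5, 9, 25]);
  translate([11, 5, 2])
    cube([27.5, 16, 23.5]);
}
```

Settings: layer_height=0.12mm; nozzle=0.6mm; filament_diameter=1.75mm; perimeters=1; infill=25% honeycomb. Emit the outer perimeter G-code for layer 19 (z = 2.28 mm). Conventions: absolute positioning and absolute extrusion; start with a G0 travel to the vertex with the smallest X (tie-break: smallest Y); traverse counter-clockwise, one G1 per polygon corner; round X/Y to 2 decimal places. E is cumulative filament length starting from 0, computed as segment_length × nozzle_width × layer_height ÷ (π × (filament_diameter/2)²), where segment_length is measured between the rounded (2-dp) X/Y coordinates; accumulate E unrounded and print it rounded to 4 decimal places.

G0 X0.00 Y0.00 Z2.28
G1 X9.50 Y0.00 E0.2844
G1 X9.50 Y9.00 E0.5538
G1 X0.00 Y9.00 E0.8382
G1 X0.00 Y0.00 E1.1076

At z = 2.28 mm: the cube (footprint 9.5×9) is included at this height; the cube at (11, 5) is present — its section is the full 27.5×16 rectangle; Subtracting the remaining from the first: starting from the 9.5×9 cube, the 27.5×16 cube at (11, 5) misses the remaining region (no effect) — 1 connected region. The outline is a single polygon with 4 vertices. Extrusion per mm of travel: 0.6 × 0.12 / (π × 0.875²) = 0.029934. Accumulating E over each segment gives final E = 1.1076.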